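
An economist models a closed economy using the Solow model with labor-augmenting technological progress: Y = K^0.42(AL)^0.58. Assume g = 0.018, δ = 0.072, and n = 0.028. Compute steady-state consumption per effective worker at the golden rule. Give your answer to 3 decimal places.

The effective depreciation rate is n + g + δ = 0.028 + 0.018 + 0.072 = 0.118.
Setting f'(k) = n+g+δ gives 0.42·k^(0.42−1) = 0.118, hence k_gold = (0.42/0.118)^(1/0.58) ≈ 8.9255.
y_gold = 8.9255^0.42 ≈ 2.5076.
c_gold = y_gold − (n+g+δ)·k_gold = 2.5076 − 0.118·8.9255 ≈ 1.4544.

c_gold ≈ 1.454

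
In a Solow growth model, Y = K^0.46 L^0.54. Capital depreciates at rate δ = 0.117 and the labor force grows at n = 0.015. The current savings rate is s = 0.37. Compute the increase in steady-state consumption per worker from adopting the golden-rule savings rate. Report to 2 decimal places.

Δc ≈ 0.05

Capital per worker breaks even when investment replaces (n + δ)·k; here n + δ = 0.132.
Current steady state (s = 0.37): k* = (0.37/0.132)^(1/0.54) ≈ 6.7444, y* = 6.7444^0.46 ≈ 2.4061, c* = (1−0.37)·2.4061 ≈ 1.5158.
Setting f'(k) = n+δ gives 0.46·k^(0.46−1) = 0.132, hence k_gold = (0.46/0.132)^(1/0.54) ≈ 10.0936.
y_gold = 10.0936^0.46 ≈ 2.8964, c_gold = y_gold − 0.132·k_gold ≈ 1.5641.
Gain: Δc = 1.5641 − 1.5158 ≈ 0.0482.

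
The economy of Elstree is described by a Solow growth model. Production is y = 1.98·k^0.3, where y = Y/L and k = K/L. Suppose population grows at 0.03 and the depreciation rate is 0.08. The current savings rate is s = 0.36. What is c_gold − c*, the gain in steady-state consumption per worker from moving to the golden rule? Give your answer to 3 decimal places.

Break-even investment rate: n + δ = 0.03 + 0.08 = 0.11.
Current steady state (s = 0.36): k* = (0.36·1.98/0.11)^(1/0.7) ≈ 14.4342, y* = 1.98·14.4342^0.3 ≈ 4.4105, c* = (1−0.36)·4.4105 ≈ 2.8227.
Golden rule sets MPK = n+δ: 0.3·1.98·k^(0.3−1) = 0.11, so k_gold = (0.3·1.98/0.11)^(1/0.7) ≈ 11.1244.
y_gold = 1.98·11.1244^0.3 ≈ 4.0789, c_gold = y_gold − 0.11·k_gold ≈ 2.8553.
Gain: Δc = 2.8553 − 2.8227 ≈ 0.0326.

Δc ≈ 0.033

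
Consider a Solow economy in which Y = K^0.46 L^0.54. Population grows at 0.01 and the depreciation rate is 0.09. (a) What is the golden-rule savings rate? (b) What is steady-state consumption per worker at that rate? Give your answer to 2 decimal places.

(a) s_gold = 0.46; (b) c_gold ≈ 1.98

n + δ = 0.01 + 0.09 = 0.1.
For Cobb-Douglas, s_gold equals capital's share: s_gold = 0.46.
At the golden rule the marginal product of capital equals n+δ: 0.46·k^(0.46−1) = 0.1. Solving, k_gold = (0.46/0.1)^(1/0.54) ≈ 16.8783.
y_gold = 16.8783^0.46 ≈ 3.6692; c_gold = (1−0.46)·y_gold ≈ 1.9814.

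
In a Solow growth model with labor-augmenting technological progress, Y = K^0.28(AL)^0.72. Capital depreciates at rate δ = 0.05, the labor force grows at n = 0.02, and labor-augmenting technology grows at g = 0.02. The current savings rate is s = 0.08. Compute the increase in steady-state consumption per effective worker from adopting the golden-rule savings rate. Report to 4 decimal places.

Δc ≈ 0.2407

n + g + δ = 0.02 + 0.02 + 0.05 = 0.09.
Current steady state (s = 0.08): k* = (0.08/0.09)^(1/0.72) ≈ 0.8491, y* = 0.8491^0.28 ≈ 0.9552, c* = (1−0.08)·0.9552 ≈ 0.8788.
Setting f'(k) = n+g+δ gives 0.28·k^(0.28−1) = 0.09, hence k_gold = (0.28/0.09)^(1/0.72) ≈ 4.8373.
y_gold = 4.8373^0.28 ≈ 1.5549, c_gold = y_gold − 0.09·k_gold ≈ 1.1195.
Gain: Δc = 1.1195 − 0.8788 ≈ 0.2407.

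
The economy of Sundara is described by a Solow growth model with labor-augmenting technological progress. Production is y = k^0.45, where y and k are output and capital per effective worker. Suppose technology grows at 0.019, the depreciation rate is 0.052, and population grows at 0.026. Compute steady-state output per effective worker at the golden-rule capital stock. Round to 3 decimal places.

Break-even investment rate: n + g + δ = 0.026 + 0.019 + 0.052 = 0.097.
Setting f'(k) = n+g+δ gives 0.45·k^(0.45−1) = 0.097, hence k_gold = (0.45/0.097)^(1/0.55) ≈ 16.2821.
Output: y_gold = k_gold^0.45 = 16.2821^0.45 ≈ 3.5097.

y_gold ≈ 3.510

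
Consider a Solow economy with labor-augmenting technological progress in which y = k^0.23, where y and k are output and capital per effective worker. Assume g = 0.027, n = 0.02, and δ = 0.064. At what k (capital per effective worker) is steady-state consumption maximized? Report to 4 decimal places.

k_gold ≈ 2.5758

Break-even investment rate: n + g + δ = 0.02 + 0.027 + 0.064 = 0.111.
Setting f'(k) = n+g+δ gives 0.23·k^(0.23−1) = 0.111, hence k_gold = (0.23/0.111)^(1/0.77) ≈ 2.5758.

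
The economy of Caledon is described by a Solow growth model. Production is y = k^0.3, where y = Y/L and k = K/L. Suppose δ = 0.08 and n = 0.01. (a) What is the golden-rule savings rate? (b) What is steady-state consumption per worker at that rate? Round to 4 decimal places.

(a) s_gold = 0.3000; (b) c_gold ≈ 1.1727

n + δ = 0.01 + 0.08 = 0.09.
For Cobb-Douglas, s_gold equals capital's share: s_gold = 0.3.
Golden rule sets MPK = n+δ: 0.3·k^(0.3−1) = 0.09, so k_gold = (0.3/0.09)^(1/0.7) ≈ 5.5843.
y_gold = 5.5843^0.3 ≈ 1.6753; c_gold = (1−0.3)·y_gold ≈ 1.1727.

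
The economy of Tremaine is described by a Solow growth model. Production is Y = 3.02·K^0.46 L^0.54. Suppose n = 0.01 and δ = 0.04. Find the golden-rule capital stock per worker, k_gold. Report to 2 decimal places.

The effective depreciation rate is n + δ = 0.01 + 0.04 = 0.05.
Setting f'(k) = n+δ gives 0.46·3.02·k^(0.46−1) = 0.05, hence k_gold = (0.46·3.02/0.05)^(1/0.54) ≈ 471.7306.

k_gold ≈ 471.73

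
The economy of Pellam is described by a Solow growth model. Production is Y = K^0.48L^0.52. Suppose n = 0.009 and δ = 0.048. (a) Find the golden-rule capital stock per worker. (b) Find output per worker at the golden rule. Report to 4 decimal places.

n + δ = 0.009 + 0.048 = 0.057.
At the golden rule the marginal product of capital equals n+δ: 0.48·k^(0.48−1) = 0.057. Solving, k_gold = (0.48/0.057)^(1/0.52) ≈ 60.1937.
y_gold = 60.1937^0.48 ≈ 7.1480.

(a) k_gold ≈ 60.1937; (b) y_gold ≈ 7.1480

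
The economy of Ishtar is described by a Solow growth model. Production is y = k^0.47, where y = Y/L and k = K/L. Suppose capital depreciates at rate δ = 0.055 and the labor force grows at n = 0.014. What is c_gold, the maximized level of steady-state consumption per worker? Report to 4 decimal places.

c_gold ≈ 2.9053

n + δ = 0.014 + 0.055 = 0.069.
Maximizing c = f(k) − (n+δ)·k gives f'(k) = n+δ, i.e. 0.47·k^(0.47−1) = 0.069, so k_gold = (0.47/0.069)^(1/0.53) ≈ 37.3394.
y_gold = 37.3394^0.47 ≈ 5.4817.
c_gold = y_gold − (n+δ)·k_gold = 5.4817 − 0.069·37.3394 ≈ 2.9053.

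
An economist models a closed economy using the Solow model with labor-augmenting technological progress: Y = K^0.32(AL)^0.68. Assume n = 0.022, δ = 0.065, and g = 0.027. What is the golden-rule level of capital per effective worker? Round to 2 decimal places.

The effective depreciation rate is n + g + δ = 0.022 + 0.027 + 0.065 = 0.114.
Golden rule sets MPK = n+g+δ: 0.32·k^(0.32−1) = 0.114, so k_gold = (0.32/0.114)^(1/0.68) ≈ 4.5623.

k_gold ≈ 4.56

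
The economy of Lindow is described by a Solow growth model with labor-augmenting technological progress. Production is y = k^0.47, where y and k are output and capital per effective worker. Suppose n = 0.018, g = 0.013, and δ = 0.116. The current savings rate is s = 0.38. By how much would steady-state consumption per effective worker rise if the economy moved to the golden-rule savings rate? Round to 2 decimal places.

Δc ≈ 0.05

Break-even investment rate: n + g + δ = 0.018 + 0.013 + 0.116 = 0.147.
Current steady state (s = 0.38): k* = (0.38/0.147)^(1/0.53) ≈ 6.0012, y* = 6.0012^0.47 ≈ 2.3215, c* = (1−0.38)·2.3215 ≈ 1.4393.
Setting f'(k) = n+g+δ gives 0.47·k^(0.47−1) = 0.147, hence k_gold = (0.47/0.147)^(1/0.53) ≈ 8.9622.
y_gold = 8.9622^0.47 ≈ 2.8031, c_gold = y_gold − 0.147·k_gold ≈ 1.4856.
Gain: Δc = 1.4856 − 1.4393 ≈ 0.0463.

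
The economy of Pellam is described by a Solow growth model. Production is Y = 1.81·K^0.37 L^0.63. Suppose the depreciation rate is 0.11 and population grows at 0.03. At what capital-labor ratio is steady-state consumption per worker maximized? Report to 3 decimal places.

n + δ = 0.03 + 0.11 = 0.14.
At the golden rule the marginal product of capital equals n+δ: 0.37·1.81·k^(0.37−1) = 0.14. Solving, k_gold = (0.37·1.81/0.14)^(1/0.63) ≈ 11.9942.

k_gold ≈ 11.994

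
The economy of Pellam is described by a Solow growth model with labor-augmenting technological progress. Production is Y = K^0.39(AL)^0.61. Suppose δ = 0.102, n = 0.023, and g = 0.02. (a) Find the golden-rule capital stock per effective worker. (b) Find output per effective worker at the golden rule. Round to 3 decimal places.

(a) k_gold ≈ 5.063; (b) y_gold ≈ 1.882

n + g + δ = 0.023 + 0.02 + 0.102 = 0.145.
Maximizing c = f(k) − (n+g+δ)·k gives f'(k) = n+g+δ, i.e. 0.39·k^(0.39−1) = 0.145, so k_gold = (0.39/0.145)^(1/0.61) ≈ 5.0631.
y_gold = 5.0631^0.39 ≈ 1.8825.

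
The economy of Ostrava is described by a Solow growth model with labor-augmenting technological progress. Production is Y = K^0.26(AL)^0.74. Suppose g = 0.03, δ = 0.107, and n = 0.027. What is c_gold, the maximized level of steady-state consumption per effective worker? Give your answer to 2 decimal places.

c_gold ≈ 0.87

The effective depreciation rate is n + g + δ = 0.027 + 0.03 + 0.107 = 0.164.
Setting f'(k) = n+g+δ gives 0.26·k^(0.26−1) = 0.164, hence k_gold = (0.26/0.164)^(1/0.74) ≈ 1.8640.
y_gold = 1.8640^0.26 ≈ 1.1758.
c_gold = y_gold − (n+g+δ)·k_gold = 1.1758 − 0.164·1.8640 ≈ 0.8701.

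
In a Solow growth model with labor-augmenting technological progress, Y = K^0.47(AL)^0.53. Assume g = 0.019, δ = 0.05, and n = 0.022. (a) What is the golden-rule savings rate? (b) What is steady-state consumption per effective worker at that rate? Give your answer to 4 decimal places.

(a) s_gold = 0.4700; (b) c_gold ≈ 2.2730

Capital per effective worker breaks even when investment replaces (n + g + δ)·k; here n + g + δ = 0.091.
For Cobb-Douglas, s_gold equals capital's share: s_gold = 0.47.
At the golden rule the marginal product of capital equals n+g+δ: 0.47·k^(0.47−1) = 0.091. Solving, k_gold = (0.47/0.091)^(1/0.53) ≈ 22.1508.
y_gold = 22.1508^0.47 ≈ 4.2888; c_gold = (1−0.47)·y_gold ≈ 2.2730.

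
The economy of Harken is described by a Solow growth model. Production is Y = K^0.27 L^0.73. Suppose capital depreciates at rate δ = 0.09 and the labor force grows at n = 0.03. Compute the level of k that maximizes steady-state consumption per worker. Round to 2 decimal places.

Break-even investment rate: n + δ = 0.03 + 0.09 = 0.12.
Maximizing c = f(k) − (n+δ)·k gives f'(k) = n+δ, i.e. 0.27·k^(0.27−1) = 0.12, so k_gold = (0.27/0.12)^(1/0.73) ≈ 3.0370.

k_gold ≈ 3.04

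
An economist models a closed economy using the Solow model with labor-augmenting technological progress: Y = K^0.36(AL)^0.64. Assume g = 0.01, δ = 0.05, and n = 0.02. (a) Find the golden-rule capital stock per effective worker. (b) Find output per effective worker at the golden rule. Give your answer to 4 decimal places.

The effective depreciation rate is n + g + δ = 0.02 + 0.01 + 0.05 = 0.08.
At the golden rule the marginal product of capital equals n+g+δ: 0.36·k^(0.36−1) = 0.08. Solving, k_gold = (0.36/0.08)^(1/0.64) ≈ 10.4868.
y_gold = 10.4868^0.36 ≈ 2.3304.

(a) k_gold ≈ 10.4868; (b) y_gold ≈ 2.3304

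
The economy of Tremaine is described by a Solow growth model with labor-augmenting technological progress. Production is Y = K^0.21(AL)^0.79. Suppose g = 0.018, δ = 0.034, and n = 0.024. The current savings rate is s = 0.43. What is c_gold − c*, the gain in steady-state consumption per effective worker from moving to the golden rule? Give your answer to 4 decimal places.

The effective depreciation rate is n + g + δ = 0.024 + 0.018 + 0.034 = 0.076.
Current steady state (s = 0.43): k* = (0.43/0.076)^(1/0.79) ≈ 8.9687, y* = 8.9687^0.21 ≈ 1.5852, c* = (1−0.43)·1.5852 ≈ 0.9035.
At the golden rule the marginal product of capital equals n+g+δ: 0.21·k^(0.21−1) = 0.076. Solving, k_gold = (0.21/0.076)^(1/0.79) ≈ 3.6203.
y_gold = 3.6203^0.21 ≈ 1.3102, c_gold = y_gold − 0.076·k_gold ≈ 1.0351.
Gain: Δc = 1.0351 − 0.9035 ≈ 0.1315.

Δc ≈ 0.1315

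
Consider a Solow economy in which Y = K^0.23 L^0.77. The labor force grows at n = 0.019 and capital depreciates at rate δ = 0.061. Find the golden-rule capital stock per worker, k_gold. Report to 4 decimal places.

k_gold ≈ 3.9412

Capital per worker breaks even when investment replaces (n + δ)·k; here n + δ = 0.08.
Golden rule sets MPK = n+δ: 0.23·k^(0.23−1) = 0.08, so k_gold = (0.23/0.08)^(1/0.77) ≈ 3.9412.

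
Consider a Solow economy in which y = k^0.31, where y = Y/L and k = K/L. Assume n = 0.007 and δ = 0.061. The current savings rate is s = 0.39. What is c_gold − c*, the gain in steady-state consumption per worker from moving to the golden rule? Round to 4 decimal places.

Δc ≈ 0.0271

Break-even investment rate: n + δ = 0.007 + 0.061 = 0.068.
Current steady state (s = 0.39): k* = (0.39/0.068)^(1/0.69) ≈ 12.5706, y* = 12.5706^0.31 ≈ 2.1918, c* = (1−0.39)·2.1918 ≈ 1.3370.
At the golden rule the marginal product of capital equals n+δ: 0.31·k^(0.31−1) = 0.068. Solving, k_gold = (0.31/0.068)^(1/0.69) ≈ 9.0128.
y_gold = 9.0128^0.31 ≈ 1.9770, c_gold = y_gold − 0.068·k_gold ≈ 1.3641.
Gain: Δc = 1.3641 − 1.3370 ≈ 0.0271.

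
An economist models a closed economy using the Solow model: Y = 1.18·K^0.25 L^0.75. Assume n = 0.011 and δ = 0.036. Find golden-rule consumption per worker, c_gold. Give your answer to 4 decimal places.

Break-even investment rate: n + δ = 0.011 + 0.036 = 0.047.
Golden rule sets MPK = n+δ: 0.25·1.18·k^(0.25−1) = 0.047, so k_gold = (0.25·1.18/0.047)^(1/0.75) ≈ 11.5780.
y_gold = 1.18·11.5780^0.25 ≈ 2.1767.
c_gold = y_gold − (n+δ)·k_gold = 2.1767 − 0.047·11.5780 ≈ 1.6325.

c_gold ≈ 1.6325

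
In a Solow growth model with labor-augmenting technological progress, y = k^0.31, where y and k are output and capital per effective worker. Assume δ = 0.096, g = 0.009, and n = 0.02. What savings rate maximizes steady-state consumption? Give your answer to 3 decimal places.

Break-even investment rate: n + g + δ = 0.02 + 0.009 + 0.096 = 0.125.
At the golden rule MPK = n+g+δ, and in any Cobb-Douglas steady state s = (n+g+δ)·k/y = MPK·k/y = capital's share 0.31.

s_gold = 0.310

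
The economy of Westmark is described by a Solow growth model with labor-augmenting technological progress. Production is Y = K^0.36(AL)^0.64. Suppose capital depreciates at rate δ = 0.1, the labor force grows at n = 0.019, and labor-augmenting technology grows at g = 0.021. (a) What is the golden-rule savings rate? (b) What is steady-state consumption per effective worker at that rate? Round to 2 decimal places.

n + g + δ = 0.019 + 0.021 + 0.1 = 0.14.
For Cobb-Douglas, s_gold equals capital's share: s_gold = 0.36.
Setting f'(k) = n+g+δ gives 0.36·k^(0.36−1) = 0.14, hence k_gold = (0.36/0.14)^(1/0.64) ≈ 4.3742.
y_gold = 4.3742^0.36 ≈ 1.7011; c_gold = (1−0.36)·y_gold ≈ 1.0887.

(a) s_gold = 0.36; (b) c_gold ≈ 1.09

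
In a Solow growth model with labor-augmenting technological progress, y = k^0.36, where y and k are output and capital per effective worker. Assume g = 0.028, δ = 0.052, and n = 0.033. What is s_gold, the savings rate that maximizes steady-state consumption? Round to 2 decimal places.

Break-even investment rate: n + g + δ = 0.033 + 0.028 + 0.052 = 0.113.
At the golden rule MPK = n+g+δ, and in any Cobb-Douglas steady state s = (n+g+δ)·k/y = MPK·k/y = capital's share 0.36.

s_gold = 0.36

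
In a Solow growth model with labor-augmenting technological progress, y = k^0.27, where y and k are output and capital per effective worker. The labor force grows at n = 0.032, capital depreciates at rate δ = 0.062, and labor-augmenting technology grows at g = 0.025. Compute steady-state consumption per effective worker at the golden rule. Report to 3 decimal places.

c_gold ≈ 0.988

Capital per effective worker breaks even when investment replaces (n + g + δ)·k; here n + g + δ = 0.119.
Maximizing c = f(k) − (n+g+δ)·k gives f'(k) = n+g+δ, i.e. 0.27·k^(0.27−1) = 0.119, so k_gold = (0.27/0.119)^(1/0.73) ≈ 3.0720.
y_gold = 3.0720^0.27 ≈ 1.3540.
c_gold = y_gold − (n+g+δ)·k_gold = 1.3540 − 0.119·3.0720 ≈ 0.9884.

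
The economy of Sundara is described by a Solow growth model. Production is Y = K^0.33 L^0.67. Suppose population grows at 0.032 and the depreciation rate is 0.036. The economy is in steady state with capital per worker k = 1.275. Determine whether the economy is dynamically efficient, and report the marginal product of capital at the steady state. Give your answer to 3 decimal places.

dynamically efficient; MPK ≈ 0.280

The effective depreciation rate is n + δ = 0.032 + 0.036 = 0.068.
MPK = 0.33·k^(0.33−1) = 0.33·1.275^(-0.67) ≈ 0.2804.
MPK > 0.068, so the economy is dynamically efficient (under-saving).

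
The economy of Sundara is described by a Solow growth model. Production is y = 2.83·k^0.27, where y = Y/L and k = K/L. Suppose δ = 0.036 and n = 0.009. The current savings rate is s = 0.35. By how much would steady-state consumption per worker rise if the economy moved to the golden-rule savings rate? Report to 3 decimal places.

Δc ≈ 0.117

Capital per worker breaks even when investment replaces (n + δ)·k; here n + δ = 0.045.
Current steady state (s = 0.35): k* = (0.35·2.83/0.045)^(1/0.73) ≈ 69.0614, y* = 2.83·69.0614^0.27 ≈ 8.8793, c* = (1−0.35)·8.8793 ≈ 5.7716.
At the golden rule the marginal product of capital equals n+δ: 0.27·2.83·k^(0.27−1) = 0.045. Solving, k_gold = (0.27·2.83/0.045)^(1/0.73) ≈ 48.4001.
y_gold = 2.83·48.4001^0.27 ≈ 8.0667, c_gold = y_gold − 0.045·k_gold ≈ 5.8887.
Gain: Δc = 5.8887 − 5.7716 ≈ 0.1171.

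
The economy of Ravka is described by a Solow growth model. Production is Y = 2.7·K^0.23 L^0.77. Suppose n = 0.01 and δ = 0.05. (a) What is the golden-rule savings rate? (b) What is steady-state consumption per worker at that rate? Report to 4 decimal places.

(a) s_gold = 0.2300; (b) c_gold ≈ 4.1785

n + δ = 0.01 + 0.05 = 0.06.
For Cobb-Douglas, s_gold equals capital's share: s_gold = 0.23.
Setting f'(k) = n+δ gives 0.23·2.7·k^(0.23−1) = 0.06, hence k_gold = (0.23·2.7/0.06)^(1/0.77) ≈ 20.8020.
y_gold = 2.7·20.8020^0.23 ≈ 5.4266; c_gold = (1−0.23)·y_gold ≈ 4.1785.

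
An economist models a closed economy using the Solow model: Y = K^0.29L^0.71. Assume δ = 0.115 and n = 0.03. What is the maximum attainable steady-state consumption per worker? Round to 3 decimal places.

The effective depreciation rate is n + δ = 0.03 + 0.115 = 0.145.
Setting f'(k) = n+δ gives 0.29·k^(0.29−1) = 0.145, hence k_gold = (0.29/0.145)^(1/0.71) ≈ 2.6545.
y_gold = 2.6545^0.29 ≈ 1.3273.
c_gold = y_gold − (n+δ)·k_gold = 1.3273 − 0.145·2.6545 ≈ 0.9424.

c_gold ≈ 0.942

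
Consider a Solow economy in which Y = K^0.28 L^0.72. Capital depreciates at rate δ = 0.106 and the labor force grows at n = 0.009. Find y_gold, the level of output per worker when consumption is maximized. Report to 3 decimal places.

The effective depreciation rate is n + δ = 0.009 + 0.106 = 0.115.
Maximizing c = f(k) − (n+δ)·k gives f'(k) = n+δ, i.e. 0.28·k^(0.28−1) = 0.115, so k_gold = (0.28/0.115)^(1/0.72) ≈ 3.4415.
Output: y_gold = k_gold^0.28 = 3.4415^0.28 ≈ 1.4135.

y_gold ≈ 1.413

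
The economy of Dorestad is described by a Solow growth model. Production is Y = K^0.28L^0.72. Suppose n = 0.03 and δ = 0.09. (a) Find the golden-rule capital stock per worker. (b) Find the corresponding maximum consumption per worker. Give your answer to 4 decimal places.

(a) k_gold ≈ 3.2440; (b) c_gold ≈ 1.0010

Capital per worker breaks even when investment replaces (n + δ)·k; here n + δ = 0.12.
At the golden rule the marginal product of capital equals n+δ: 0.28·k^(0.28−1) = 0.12. Solving, k_gold = (0.28/0.12)^(1/0.72) ≈ 3.2440.
y_gold = 3.2440^0.28 ≈ 1.3903; c_gold = y_gold − 0.12·k_gold ≈ 1.0010.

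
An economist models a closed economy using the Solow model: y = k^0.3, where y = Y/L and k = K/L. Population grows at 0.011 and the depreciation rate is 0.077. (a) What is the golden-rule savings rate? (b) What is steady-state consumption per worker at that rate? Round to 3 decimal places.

(a) s_gold = 0.300; (b) c_gold ≈ 1.184

Break-even investment rate: n + δ = 0.011 + 0.077 = 0.088.
For Cobb-Douglas, s_gold equals capital's share: s_gold = 0.3.
Maximizing c = f(k) − (n+δ)·k gives f'(k) = n+δ, i.e. 0.3·k^(0.3−1) = 0.088, so k_gold = (0.3/0.088)^(1/0.7) ≈ 5.7665.
y_gold = 5.7665^0.3 ≈ 1.6915; c_gold = (1−0.3)·y_gold ≈ 1.1841.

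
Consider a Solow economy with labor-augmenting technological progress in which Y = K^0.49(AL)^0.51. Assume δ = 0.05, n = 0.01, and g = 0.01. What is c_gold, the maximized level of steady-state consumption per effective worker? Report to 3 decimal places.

c_gold ≈ 3.308

Break-even investment rate: n + g + δ = 0.01 + 0.01 + 0.05 = 0.07.
Maximizing c = f(k) − (n+g+δ)·k gives f'(k) = n+g+δ, i.e. 0.49·k^(0.49−1) = 0.07, so k_gold = (0.49/0.07)^(1/0.51) ≈ 45.3999.
y_gold = 45.3999^0.49 ≈ 6.4857.
c_gold = y_gold − (n+g+δ)·k_gold = 6.4857 − 0.07·45.3999 ≈ 3.3077.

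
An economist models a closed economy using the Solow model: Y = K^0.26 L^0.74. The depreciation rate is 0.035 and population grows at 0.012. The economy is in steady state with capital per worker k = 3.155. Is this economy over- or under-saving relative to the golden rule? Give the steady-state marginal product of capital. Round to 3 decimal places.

under-saving; MPK ≈ 0.111

Break-even investment rate: n + δ = 0.012 + 0.035 = 0.047.
MPK = 0.26·k^(0.26−1) = 0.26·3.155^(-0.74) ≈ 0.1111.
MPK > 0.047, so the economy is dynamically efficient (under-saving).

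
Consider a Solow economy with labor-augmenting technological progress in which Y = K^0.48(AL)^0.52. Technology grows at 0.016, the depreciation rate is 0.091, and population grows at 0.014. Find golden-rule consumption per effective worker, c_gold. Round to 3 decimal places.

Capital per effective worker breaks even when investment replaces (n + g + δ)·k; here n + g + δ = 0.121.
Golden rule sets MPK = n+g+δ: 0.48·k^(0.48−1) = 0.121, so k_gold = (0.48/0.121)^(1/0.52) ≈ 14.1539.
y_gold = 14.1539^0.48 ≈ 3.5680.
c_gold = y_gold − (n+g+δ)·k_gold = 3.5680 − 0.121·14.1539 ≈ 1.8553.

c_gold ≈ 1.855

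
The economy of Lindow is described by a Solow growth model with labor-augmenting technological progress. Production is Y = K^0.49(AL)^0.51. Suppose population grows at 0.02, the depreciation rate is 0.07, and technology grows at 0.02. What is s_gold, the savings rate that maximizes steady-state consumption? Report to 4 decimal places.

s_gold = 0.4900

Capital per effective worker breaks even when investment replaces (n + g + δ)·k; here n + g + δ = 0.11.
At the golden rule MPK = n+g+δ, and in any Cobb-Douglas steady state s = (n+g+δ)·k/y = MPK·k/y = capital's share 0.49.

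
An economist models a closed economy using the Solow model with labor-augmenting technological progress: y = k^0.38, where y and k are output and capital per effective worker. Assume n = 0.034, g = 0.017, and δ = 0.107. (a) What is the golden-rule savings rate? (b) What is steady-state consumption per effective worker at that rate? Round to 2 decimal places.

(a) s_gold = 0.38; (b) c_gold ≈ 1.06

n + g + δ = 0.034 + 0.017 + 0.107 = 0.158.
For Cobb-Douglas, s_gold equals capital's share: s_gold = 0.38.
Maximizing c = f(k) − (n+g+δ)·k gives f'(k) = n+g+δ, i.e. 0.38·k^(0.38−1) = 0.158, so k_gold = (0.38/0.158)^(1/0.62) ≈ 4.1183.
y_gold = 4.1183^0.38 ≈ 1.7124; c_gold = (1−0.38)·y_gold ≈ 1.0617.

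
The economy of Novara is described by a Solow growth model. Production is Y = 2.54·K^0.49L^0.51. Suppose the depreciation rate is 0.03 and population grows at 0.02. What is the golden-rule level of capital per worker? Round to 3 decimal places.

Break-even investment rate: n + δ = 0.02 + 0.03 = 0.05.
Setting f'(k) = n+δ gives 0.49·2.54·k^(0.49−1) = 0.05, hence k_gold = (0.49·2.54/0.05)^(1/0.51) ≈ 546.2257.

k_gold ≈ 546.226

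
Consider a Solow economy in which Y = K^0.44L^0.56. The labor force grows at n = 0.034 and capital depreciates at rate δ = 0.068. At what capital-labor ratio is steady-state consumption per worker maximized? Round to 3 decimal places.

n + δ = 0.034 + 0.068 = 0.102.
Maximizing c = f(k) − (n+δ)·k gives f'(k) = n+δ, i.e. 0.44·k^(0.44−1) = 0.102, so k_gold = (0.44/0.102)^(1/0.56) ≈ 13.6040.

k_gold ≈ 13.604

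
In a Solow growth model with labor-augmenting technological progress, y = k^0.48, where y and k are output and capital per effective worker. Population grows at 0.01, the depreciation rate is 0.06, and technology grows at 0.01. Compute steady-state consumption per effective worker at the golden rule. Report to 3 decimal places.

c_gold ≈ 2.718

n + g + δ = 0.01 + 0.01 + 0.06 = 0.08.
Setting f'(k) = n+g+δ gives 0.48·k^(0.48−1) = 0.08, hence k_gold = (0.48/0.08)^(1/0.52) ≈ 31.3650.
y_gold = 31.3650^0.48 ≈ 5.2275.
c_gold = y_gold − (n+g+δ)·k_gold = 5.2275 − 0.08·31.3650 ≈ 2.7183.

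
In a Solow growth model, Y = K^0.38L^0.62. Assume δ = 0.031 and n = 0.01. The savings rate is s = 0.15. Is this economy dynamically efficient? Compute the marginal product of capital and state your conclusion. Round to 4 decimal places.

dynamically efficient; MPK ≈ 0.1039

n + δ = 0.01 + 0.031 = 0.041.
Steady-state k*: s·k^0.38 = 0.041·k gives k* = (0.15/0.041)^(1/0.62) ≈ 8.1014.
MPK = 0.38·8.1014^(-0.62) ≈ 0.1039.
MPK > n+δ = 0.041, so the economy is dynamically efficient (under-saving).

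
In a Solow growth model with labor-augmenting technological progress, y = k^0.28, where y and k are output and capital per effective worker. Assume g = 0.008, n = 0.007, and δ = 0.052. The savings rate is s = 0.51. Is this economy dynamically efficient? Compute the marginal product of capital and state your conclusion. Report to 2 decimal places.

Break-even investment rate: n + g + δ = 0.007 + 0.008 + 0.052 = 0.067.
Steady-state k*: s·k^0.28 = 0.067·k gives k* = (0.51/0.067)^(1/0.72) ≈ 16.7610.
MPK = 0.28·16.7610^(-0.72) ≈ 0.0368.
MPK < n+g+δ = 0.067, so the economy is dynamically inefficient (over-saving).

dynamically inefficient; MPK ≈ 0.04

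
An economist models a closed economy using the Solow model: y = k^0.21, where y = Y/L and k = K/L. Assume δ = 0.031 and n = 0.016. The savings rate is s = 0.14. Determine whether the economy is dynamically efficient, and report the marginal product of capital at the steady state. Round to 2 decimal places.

dynamically efficient; MPK ≈ 0.07

The effective depreciation rate is n + δ = 0.016 + 0.031 = 0.047.
Steady-state k*: s·k^0.21 = 0.047·k gives k* = (0.14/0.047)^(1/0.79) ≈ 3.9814.
MPK = 0.21·3.9814^(-0.79) ≈ 0.0705.
MPK > n+δ = 0.047, so the economy is dynamically efficient (under-saving).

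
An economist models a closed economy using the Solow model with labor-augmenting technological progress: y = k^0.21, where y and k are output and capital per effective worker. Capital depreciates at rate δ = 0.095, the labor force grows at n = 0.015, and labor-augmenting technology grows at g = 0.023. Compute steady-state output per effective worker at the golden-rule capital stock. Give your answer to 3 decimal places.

Capital per effective worker breaks even when investment replaces (n + g + δ)·k; here n + g + δ = 0.133.
Maximizing c = f(k) − (n+g+δ)·k gives f'(k) = n+g+δ, i.e. 0.21·k^(0.21−1) = 0.133, so k_gold = (0.21/0.133)^(1/0.79) ≈ 1.7828.
Output: y_gold = k_gold^0.21 = 1.7828^0.21 ≈ 1.1291.

y_gold ≈ 1.129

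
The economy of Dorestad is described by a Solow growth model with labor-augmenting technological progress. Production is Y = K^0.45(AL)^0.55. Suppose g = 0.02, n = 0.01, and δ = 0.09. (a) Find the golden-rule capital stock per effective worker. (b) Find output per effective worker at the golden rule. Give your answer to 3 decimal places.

(a) k_gold ≈ 11.058; (b) y_gold ≈ 2.949

n + g + δ = 0.01 + 0.02 + 0.09 = 0.12.
At the golden rule the marginal product of capital equals n+g+δ: 0.45·k^(0.45−1) = 0.12. Solving, k_gold = (0.45/0.12)^(1/0.55) ≈ 11.0584.
y_gold = 11.0584^0.45 ≈ 2.9489.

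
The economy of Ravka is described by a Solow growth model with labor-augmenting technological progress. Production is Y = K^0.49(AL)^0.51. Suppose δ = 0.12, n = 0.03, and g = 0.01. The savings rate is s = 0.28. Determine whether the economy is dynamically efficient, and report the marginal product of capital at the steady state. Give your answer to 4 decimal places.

n + g + δ = 0.03 + 0.01 + 0.12 = 0.16.
Steady-state k*: s·k^0.49 = 0.16·k gives k* = (0.28/0.16)^(1/0.51) ≈ 2.9960.
MPK = 0.49·2.9960^(-0.51) ≈ 0.2800.
MPK > n+g+δ = 0.16, so the economy is dynamically efficient (under-saving).

dynamically efficient; MPK ≈ 0.2800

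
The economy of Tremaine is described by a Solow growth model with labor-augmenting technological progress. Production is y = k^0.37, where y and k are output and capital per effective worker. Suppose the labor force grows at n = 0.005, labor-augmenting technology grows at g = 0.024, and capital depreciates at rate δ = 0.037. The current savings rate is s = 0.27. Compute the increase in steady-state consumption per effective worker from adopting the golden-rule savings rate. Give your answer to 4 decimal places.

Break-even investment rate: n + g + δ = 0.005 + 0.024 + 0.037 = 0.066.
Current steady state (s = 0.27): k* = (0.27/0.066)^(1/0.63) ≈ 9.3571, y* = 9.3571^0.37 ≈ 2.2873, c* = (1−0.27)·2.2873 ≈ 1.6697.
At the golden rule the marginal product of capital equals n+g+δ: 0.37·k^(0.37−1) = 0.066. Solving, k_gold = (0.37/0.066)^(1/0.63) ≈ 15.4293.
y_gold = 15.4293^0.37 ≈ 2.7523, c_gold = y_gold − 0.066·k_gold ≈ 1.7339.
Gain: Δc = 1.7339 − 1.6697 ≈ 0.0642.

Δc ≈ 0.0642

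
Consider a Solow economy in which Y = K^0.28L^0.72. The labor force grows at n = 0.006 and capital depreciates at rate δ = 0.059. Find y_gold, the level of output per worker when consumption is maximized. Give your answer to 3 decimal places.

y_gold ≈ 1.765

Break-even investment rate: n + δ = 0.006 + 0.059 = 0.065.
At the golden rule the marginal product of capital equals n+δ: 0.28·k^(0.28−1) = 0.065. Solving, k_gold = (0.28/0.065)^(1/0.72) ≈ 7.6014.
Output: y_gold = k_gold^0.28 = 7.6014^0.28 ≈ 1.7646.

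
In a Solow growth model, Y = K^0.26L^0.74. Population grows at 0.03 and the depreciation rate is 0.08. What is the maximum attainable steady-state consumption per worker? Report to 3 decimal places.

Capital per worker breaks even when investment replaces (n + δ)·k; here n + δ = 0.11.
At the golden rule the marginal product of capital equals n+δ: 0.26·k^(0.26−1) = 0.11. Solving, k_gold = (0.26/0.11)^(1/0.74) ≈ 3.1977.
y_gold = 3.1977^0.26 ≈ 1.3529.
c_gold = y_gold − (n+δ)·k_gold = 1.3529 − 0.11·3.1977 ≈ 1.0011.

c_gold ≈ 1.001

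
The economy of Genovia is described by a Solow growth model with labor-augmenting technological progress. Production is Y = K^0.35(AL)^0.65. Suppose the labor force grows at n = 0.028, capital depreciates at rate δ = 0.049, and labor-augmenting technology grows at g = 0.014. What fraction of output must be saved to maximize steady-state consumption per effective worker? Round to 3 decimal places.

s_gold = 0.350

n + g + δ = 0.028 + 0.014 + 0.049 = 0.091.
At the golden rule MPK = n+g+δ, and in any Cobb-Douglas steady state s = (n+g+δ)·k/y = MPK·k/y = capital's share 0.35.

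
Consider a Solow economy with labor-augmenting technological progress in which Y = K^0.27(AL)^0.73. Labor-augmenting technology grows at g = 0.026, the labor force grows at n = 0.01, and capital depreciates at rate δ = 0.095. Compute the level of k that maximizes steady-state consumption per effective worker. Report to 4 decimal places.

k_gold ≈ 2.6932

Break-even investment rate: n + g + δ = 0.01 + 0.026 + 0.095 = 0.131.
Maximizing c = f(k) − (n+g+δ)·k gives f'(k) = n+g+δ, i.e. 0.27·k^(0.27−1) = 0.131, so k_gold = (0.27/0.131)^(1/0.73) ≈ 2.6932.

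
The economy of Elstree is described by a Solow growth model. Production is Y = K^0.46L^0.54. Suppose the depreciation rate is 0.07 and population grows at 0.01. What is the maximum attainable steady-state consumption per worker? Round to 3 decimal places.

Capital per worker breaks even when investment replaces (n + δ)·k; here n + δ = 0.08.
Maximizing c = f(k) − (n+δ)·k gives f'(k) = n+δ, i.e. 0.46·k^(0.46−1) = 0.08, so k_gold = (0.46/0.08)^(1/0.54) ≈ 25.5148.
y_gold = 25.5148^0.46 ≈ 4.4374.
c_gold = y_gold − (n+δ)·k_gold = 4.4374 − 0.08·25.5148 ≈ 2.3962.

c_gold ≈ 2.396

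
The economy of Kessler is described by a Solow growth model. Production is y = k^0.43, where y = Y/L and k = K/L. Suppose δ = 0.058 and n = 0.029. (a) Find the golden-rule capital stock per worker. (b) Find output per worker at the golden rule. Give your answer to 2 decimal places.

(a) k_gold ≈ 16.50; (b) y_gold ≈ 3.34

Capital per worker breaks even when investment replaces (n + δ)·k; here n + δ = 0.087.
At the golden rule the marginal product of capital equals n+δ: 0.43·k^(0.43−1) = 0.087. Solving, k_gold = (0.43/0.087)^(1/0.57) ≈ 16.4989.
y_gold = 16.4989^0.43 ≈ 3.3381.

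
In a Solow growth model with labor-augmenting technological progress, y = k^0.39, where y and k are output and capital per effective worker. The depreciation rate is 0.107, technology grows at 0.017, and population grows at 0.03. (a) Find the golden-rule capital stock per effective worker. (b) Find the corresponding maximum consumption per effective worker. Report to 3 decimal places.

(a) k_gold ≈ 4.587; (b) c_gold ≈ 1.105

Break-even investment rate: n + g + δ = 0.03 + 0.017 + 0.107 = 0.154.
Maximizing c = f(k) − (n+g+δ)·k gives f'(k) = n+g+δ, i.e. 0.39·k^(0.39−1) = 0.154, so k_gold = (0.39/0.154)^(1/0.61) ≈ 4.5872.
y_gold = 4.5872^0.39 ≈ 1.8114; c_gold = y_gold − 0.154·k_gold ≈ 1.1049.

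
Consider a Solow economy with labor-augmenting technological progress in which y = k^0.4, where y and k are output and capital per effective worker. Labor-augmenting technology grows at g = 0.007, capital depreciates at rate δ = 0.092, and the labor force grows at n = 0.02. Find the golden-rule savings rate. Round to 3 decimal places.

s_gold = 0.400

Break-even investment rate: n + g + δ = 0.02 + 0.007 + 0.092 = 0.119.
At the golden rule MPK = n+g+δ, and in any Cobb-Douglas steady state s = (n+g+δ)·k/y = MPK·k/y = capital's share 0.4.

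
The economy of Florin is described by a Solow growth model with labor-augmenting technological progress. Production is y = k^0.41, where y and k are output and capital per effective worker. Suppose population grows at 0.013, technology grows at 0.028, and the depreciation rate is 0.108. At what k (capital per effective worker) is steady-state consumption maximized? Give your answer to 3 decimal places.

k_gold ≈ 5.560

Break-even investment rate: n + g + δ = 0.013 + 0.028 + 0.108 = 0.149.
Golden rule sets MPK = n+g+δ: 0.41·k^(0.41−1) = 0.149, so k_gold = (0.41/0.149)^(1/0.59) ≈ 5.5601.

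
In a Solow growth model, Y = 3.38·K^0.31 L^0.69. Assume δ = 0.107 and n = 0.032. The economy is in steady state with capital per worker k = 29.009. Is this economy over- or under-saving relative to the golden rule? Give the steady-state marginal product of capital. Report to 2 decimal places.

Capital per worker breaks even when investment replaces (n + δ)·k; here n + δ = 0.139.
MPK = 0.31·3.38·k^(0.31−1) = 0.31·3.38·29.009^(-0.69) ≈ 0.1026.
MPK < 0.139, so the economy is dynamically inefficient (over-saving).

over-saving; MPK ≈ 0.10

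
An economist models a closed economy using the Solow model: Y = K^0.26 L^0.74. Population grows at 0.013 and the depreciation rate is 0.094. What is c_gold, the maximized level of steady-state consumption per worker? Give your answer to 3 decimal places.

Capital per worker breaks even when investment replaces (n + δ)·k; here n + δ = 0.107.
Maximizing c = f(k) − (n+δ)·k gives f'(k) = n+δ, i.e. 0.26·k^(0.26−1) = 0.107, so k_gold = (0.26/0.107)^(1/0.74) ≈ 3.3195.
y_gold = 3.3195^0.26 ≈ 1.3661.
c_gold = y_gold − (n+δ)·k_gold = 1.3661 − 0.107·3.3195 ≈ 1.0109.

c_gold ≈ 1.011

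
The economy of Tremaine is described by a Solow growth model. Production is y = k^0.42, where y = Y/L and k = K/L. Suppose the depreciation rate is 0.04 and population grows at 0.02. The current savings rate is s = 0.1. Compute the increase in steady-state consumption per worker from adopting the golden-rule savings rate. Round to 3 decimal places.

n + δ = 0.02 + 0.04 = 0.06.
Current steady state (s = 0.1): k* = (0.1/0.06)^(1/0.58) ≈ 2.4127, y* = 2.4127^0.42 ≈ 1.4476, c* = (1−0.1)·1.4476 ≈ 1.3028.
Setting f'(k) = n+δ gives 0.42·k^(0.42−1) = 0.06, hence k_gold = (0.42/0.06)^(1/0.58) ≈ 28.6461.
y_gold = 28.6461^0.42 ≈ 4.0923, c_gold = y_gold − 0.06·k_gold ≈ 2.3735.
Gain: Δc = 2.3735 − 1.3028 ≈ 1.0707.

Δc ≈ 1.071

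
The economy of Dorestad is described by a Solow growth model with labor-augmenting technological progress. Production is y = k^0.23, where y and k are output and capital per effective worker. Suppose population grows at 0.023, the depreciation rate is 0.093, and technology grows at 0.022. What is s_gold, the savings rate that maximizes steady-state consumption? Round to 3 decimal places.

Break-even investment rate: n + g + δ = 0.023 + 0.022 + 0.093 = 0.138.
At the golden rule MPK = n+g+δ, and in any Cobb-Douglas steady state s = (n+g+δ)·k/y = MPK·k/y = capital's share 0.23.

s_gold = 0.230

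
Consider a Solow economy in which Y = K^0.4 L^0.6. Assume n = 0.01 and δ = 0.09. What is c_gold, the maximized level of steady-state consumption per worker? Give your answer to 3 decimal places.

c_gold ≈ 1.512

The effective depreciation rate is n + δ = 0.01 + 0.09 = 0.1.
Setting f'(k) = n+δ gives 0.4·k^(0.4−1) = 0.1, hence k_gold = (0.4/0.1)^(1/0.6) ≈ 10.0794.
y_gold = 10.0794^0.4 ≈ 2.5198.
c_gold = y_gold − (n+δ)·k_gold = 2.5198 − 0.1·10.0794 ≈ 1.5119.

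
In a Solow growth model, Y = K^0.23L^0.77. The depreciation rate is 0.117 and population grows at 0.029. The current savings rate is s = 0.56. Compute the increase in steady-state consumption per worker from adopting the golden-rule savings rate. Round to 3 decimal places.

Δc ≈ 0.225

Break-even investment rate: n + δ = 0.029 + 0.117 = 0.146.
Current steady state (s = 0.56): k* = (0.56/0.146)^(1/0.77) ≈ 5.7310, y* = 5.7310^0.23 ≈ 1.4941, c* = (1−0.56)·1.4941 ≈ 0.6574.
Maximizing c = f(k) − (n+δ)·k gives f'(k) = n+δ, i.e. 0.23·k^(0.23−1) = 0.146, so k_gold = (0.23/0.146)^(1/0.77) ≈ 1.8044.
y_gold = 1.8044^0.23 ≈ 1.1454, c_gold = y_gold − 0.146·k_gold ≈ 0.8820.
Gain: Δc = 0.8820 − 0.6574 ≈ 0.2245.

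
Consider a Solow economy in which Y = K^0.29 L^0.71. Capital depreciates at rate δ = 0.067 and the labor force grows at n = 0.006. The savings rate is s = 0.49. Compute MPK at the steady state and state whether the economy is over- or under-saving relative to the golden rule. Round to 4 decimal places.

Capital per worker breaks even when investment replaces (n + δ)·k; here n + δ = 0.073.
Steady-state k*: s·k^0.29 = 0.073·k gives k* = (0.49/0.073)^(1/0.71) ≈ 14.6087.
MPK = 0.29·14.6087^(-0.71) ≈ 0.0432.
MPK < n+δ = 0.073, so the economy is dynamically inefficient (over-saving).

over-saving; MPK ≈ 0.0432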